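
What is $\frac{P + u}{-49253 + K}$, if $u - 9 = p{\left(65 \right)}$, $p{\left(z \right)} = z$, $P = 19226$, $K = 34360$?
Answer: $- \frac{19300}{14893} \approx -1.2959$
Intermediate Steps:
$u = 74$ ($u = 9 + 65 = 74$)
$\frac{P + u}{-49253 + K} = \frac{19226 + 74}{-49253 + 34360} = \frac{19300}{-14893} = 19300 \left(- \frac{1}{14893}\right) = - \frac{19300}{14893}$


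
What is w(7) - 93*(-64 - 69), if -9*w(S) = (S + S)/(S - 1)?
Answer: 333956/27 ≈ 12369.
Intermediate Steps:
w(S) = -2*S/(9*(-1 + S)) (w(S) = -(S + S)/(9*(S - 1)) = -2*S/(9*(-1 + S)))
w(7) - 93*(-64 - 69) = -2*7/(-9 + 9*7) - 93*(-64 - 69) = -2*7/(-9 + 63) - 93*(-133) = -2*7/54 + 12369 = -2*7*1/54 + 12369 = -7/27 + 12369 = 333956/27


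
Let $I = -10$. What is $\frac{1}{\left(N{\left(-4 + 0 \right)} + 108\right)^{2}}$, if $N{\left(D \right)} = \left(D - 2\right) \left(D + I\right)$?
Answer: $\frac{1}{36864} \approx 2.7127 \cdot 10^{-5}$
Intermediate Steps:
$N{\left(D \right)} = \left(-10 + D\right) \left(-2 + D\right)$ ($N{\left(D \right)} = \left(D - 2\right) \left(D - 10\right) = \left(-2 + D\right) \left(-10 + D\right) = \left(-10 + D\right) \left(-2 + D\right)$)
$\frac{1}{\left(N{\left(-4 + 0 \right)} + 108\right)^{2}} = \frac{1}{\left(\left(20 + \left(-4 + 0\right)^{2} - 12 \left(-4 + 0\right)\right) + 108\right)^{2}} = \frac{1}{\left(\left(20 + \left(-4\right)^{2} - -48\right) + 108\right)^{2}} = \frac{1}{\left(\left(20 + 16 + 48\right) + 108\right)^{2}} = \frac{1}{\left(84 + 108\right)^{2}} = \frac{1}{192^{2}} = \frac{1}{36864}$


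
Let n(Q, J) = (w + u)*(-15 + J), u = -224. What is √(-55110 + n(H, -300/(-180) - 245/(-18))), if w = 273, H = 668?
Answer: I*√1983470/6 ≈ 234.73*I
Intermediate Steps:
n(Q, J) = -735 + 49*J (n(Q, J) = (273 - 224)*(-15 + J) = 49*(-15 + J) = -735 + 49*J)
√(-55110 + n(H, -300/(-180) - 245/(-18))) = √(-55110 + (-735 + 49*(-300/(-180) - 245/(-18)))) = √(-55110 + (-735 + 49*(-300*(-1/180) - 245*(-1/18)))) = √(-55110 + (-735 + 49*(5/3 + 245/18))) = √(-55110 + (-735 + 49*(275/18))) = √(-55110 + (-735 + 13475/18)) = √(-55110 + 245/18) = √(-991735/18) = I*√1983470/6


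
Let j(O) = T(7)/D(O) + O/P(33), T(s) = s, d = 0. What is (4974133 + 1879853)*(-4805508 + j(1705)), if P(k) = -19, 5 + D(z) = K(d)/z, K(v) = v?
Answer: -3129063374525148/95 ≈ -3.2938e+13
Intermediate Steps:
D(z) = -5 (D(z) = -5 + 0/z = -5 + 0 = -5)
j(O) = -7/5 - O/19 (j(O) = 7/(-5) + O/(-19) = 7*(-⅕) + O*(-1/19) = -7/5 - O/19)
(4974133 + 1879853)*(-4805508 + j(1705)) = (4974133 + 1879853)*(-4805508 + (-7/5 - 1/19*1705)) = 6853986*(-4805508 + (-7/5 - 1705/19)) = 6853986*(-4805508 - 8658/95) = 6853986*(-456531918/95) = -3129063374525148/95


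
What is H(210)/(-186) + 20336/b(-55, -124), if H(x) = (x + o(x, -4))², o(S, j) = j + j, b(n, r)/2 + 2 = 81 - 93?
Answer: -615626/651 ≈ -945.66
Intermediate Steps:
b(n, r) = -28 (b(n, r) = -4 + 2*(81 - 93) = -4 + 2*(-12) = -4 - 24 = -28)
o(S, j) = 2*j
H(x) = (-8 + x)² (H(x) = (x + 2*(-4))² = (x - 8)² = (-8 + x)²)
H(210)/(-186) + 20336/b(-55, -124) = (-8 + 210)²/(-186) + 20336/(-28) = 202²*(-1/186) + 20336*(-1/28) = 40804*(-1/186) - 5084/7 = -20402/93 - 5084/7 = -615626/651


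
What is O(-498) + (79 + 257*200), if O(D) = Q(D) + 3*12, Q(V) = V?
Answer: 51017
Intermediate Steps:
O(D) = 36 + D (O(D) = D + 3*12 = D + 36 = 36 + D)
O(-498) + (79 + 257*200) = (36 - 498) + (79 + 257*200) = -462 + (79 + 51400) = -462 + 51479 = 51017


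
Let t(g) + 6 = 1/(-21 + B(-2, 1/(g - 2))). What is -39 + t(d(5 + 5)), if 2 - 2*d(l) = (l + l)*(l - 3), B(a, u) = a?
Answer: -1036/23 ≈ -45.043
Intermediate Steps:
d(l) = 1 - l*(-3 + l) (d(l) = 1 - (l + l)*(l - 3)/2 = 1 - 2*l*(-3 + l)/2 = 1 - l*(-3 + l))
t(g) = -139/23 (t(g) = -6 + 1/(-21 - 2) = -6 + 1/(-23) = -6 - 1/23 = -139/23)
-39 + t(d(5 + 5)) = -39 - 139/23 = -1036/23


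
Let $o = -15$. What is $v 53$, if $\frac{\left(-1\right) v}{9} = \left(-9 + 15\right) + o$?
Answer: $4293$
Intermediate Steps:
$v = 81$ ($v = - 9 \left(\left(-9 + 15\right) - 15\right) = - 9 \left(6 - 15\right) = \left(-9\right) \left(-9\right) = 81$)
$v 53 = 81 \cdot 53 = 4293$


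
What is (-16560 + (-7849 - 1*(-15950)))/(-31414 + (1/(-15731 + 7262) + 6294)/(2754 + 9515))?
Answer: 79903837809/296732257979 ≈ 0.26928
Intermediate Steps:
(-16560 + (-7849 - 1*(-15950)))/(-31414 + (1/(-15731 + 7262) + 6294)/(2754 + 9515)) = (-16560 + (-7849 + 15950))/(-31414 + (1/(-8469) + 6294)/12269) = (-16560 + 8101)/(-31414 + (-1/8469 + 6294)*(1/12269)) = -8459/(-31414 + (53303885/8469)*(1/12269)) = -8459/(-31414 + 53303885/103906161) = -8459/(-3264054837769/103906161) = -8459*(-103906161/3264054837769) = 79903837809/296732257979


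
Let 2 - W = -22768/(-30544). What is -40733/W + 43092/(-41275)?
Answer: -641923637803/19770725 ≈ -32468.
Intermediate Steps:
W = 2395/1909 (W = 2 - (-22768)/(-30544) = 2 - (-22768)*(-1)/30544 = 2 - 1*1423/1909 = 2 - 1423/1909 = 2395/1909 ≈ 1.2546)
-40733/W + 43092/(-41275) = -40733/2395/1909 + 43092/(-41275) = -40733*1909/2395 + 43092*(-1/41275) = -77759297/2395 - 43092/41275 = -641923637803/19770725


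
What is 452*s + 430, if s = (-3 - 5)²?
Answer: 29358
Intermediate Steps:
s = 64 (s = (-8)² = 64)
452*s + 430 = 452*64 + 430 = 28928 + 430 = 29358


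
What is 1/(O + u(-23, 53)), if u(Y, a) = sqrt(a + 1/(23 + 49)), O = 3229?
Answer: 232488/750699935 - 6*sqrt(7634)/750699935 ≈ 0.00030900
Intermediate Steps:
u(Y, a) = sqrt(1/72 + a) (u(Y, a) = sqrt(a + 1/72) = sqrt(1/72 + a))
1/(O + u(-23, 53)) = 1/(3229 + sqrt(2 + 144*53)/12) = 1/(3229 + sqrt(2 + 7632)/12) = 1/(3229 + sqrt(7634)/12)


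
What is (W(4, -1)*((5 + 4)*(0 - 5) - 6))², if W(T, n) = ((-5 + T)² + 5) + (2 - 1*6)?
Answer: 10404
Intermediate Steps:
W(T, n) = 1 + (-5 + T)² (W(T, n) = (5 + (-5 + T)²) + (2 - 6) = (5 + (-5 + T)²) - 4 = 1 + (-5 + T)²)
(W(4, -1)*((5 + 4)*(0 - 5) - 6))² = ((1 + (-5 + 4)²)*((5 + 4)*(0 - 5) - 6))² = ((1 + (-1)²)*(9*(-5) - 6))² = ((1 + 1)*(-45 - 6))² = (2*(-51))² = (-102)² = 10404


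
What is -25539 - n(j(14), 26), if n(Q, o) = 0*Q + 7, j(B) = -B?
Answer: -25546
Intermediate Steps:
n(Q, o) = 7 (n(Q, o) = 0 + 7 = 7)
-25539 - n(j(14), 26) = -25539 - 1*7 = -25539 - 7 = -25546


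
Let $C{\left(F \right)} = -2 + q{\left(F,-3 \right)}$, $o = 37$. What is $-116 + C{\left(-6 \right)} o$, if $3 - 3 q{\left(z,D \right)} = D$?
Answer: $-116$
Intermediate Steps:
$q{\left(z,D \right)} = 1 - \frac{D}{3}$
$C{\left(F \right)} = 0$ ($C{\left(F \right)} = -2 + \left(1 - -1\right) = -2 + \left(1 + 1\right) = -2 + 2 = 0$)
$-116 + C{\left(-6 \right)} o = -116 + 0 \cdot 37 = -116 + 0 = -116$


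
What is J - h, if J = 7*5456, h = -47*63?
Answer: 41153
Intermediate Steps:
h = -2961
J = 38192
J - h = 38192 - 1*(-2961) = 38192 + 2961 = 41153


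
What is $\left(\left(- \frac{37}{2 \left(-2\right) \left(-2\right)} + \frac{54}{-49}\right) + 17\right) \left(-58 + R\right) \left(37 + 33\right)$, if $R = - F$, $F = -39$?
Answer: $- \frac{419805}{28} \approx -14993.0$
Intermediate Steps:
$R = 39$ ($R = \left(-1\right) \left(-39\right) = 39$)
$\left(\left(- \frac{37}{2 \left(-2\right) \left(-2\right)} + \frac{54}{-49}\right) + 17\right) \left(-58 + R\right) \left(37 + 33\right) = \left(\left(- \frac{37}{2 \left(-2\right) \left(-2\right)} + \frac{54}{-49}\right) + 17\right) \left(-58 + 39\right) \left(37 + 33\right) = \left(\left(- \frac{37}{\left(-4\right) \left(-2\right)} + 54 \left(- \frac{1}{49}\right)\right) + 17\right) \left(\left(-19\right) 70\right) = \left(\left(- \frac{37}{8} - \frac{54}{49}\right) + 17\right) \left(-1330\right) = \left(- \frac{2245}{392} + 17\right) \left(-1330\right) = \frac{4419}{392} \left(-1330\right) = - \frac{419805}{28}$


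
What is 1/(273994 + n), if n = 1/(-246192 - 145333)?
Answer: 391525/107275500849 ≈ 3.6497e-6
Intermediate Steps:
n = -1/391525 (n = 1/(-391525) = -1/391525 ≈ -2.5541e-6)
1/(273994 + n) = 1/(273994 - 1/391525) = 1/(107275500849/391525) = 391525/107275500849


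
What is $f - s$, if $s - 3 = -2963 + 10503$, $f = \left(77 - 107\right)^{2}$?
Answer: $-6643$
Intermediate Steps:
$f = 900$ ($f = \left(-30\right)^{2} = 900$)
$s = 7543$ ($s = 3 + \left(-2963 + 10503\right) = 3 + 7540 = 7543$)
$f - s = 900 - 7543 = -6643$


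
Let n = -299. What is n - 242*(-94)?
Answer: 22449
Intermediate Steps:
n - 242*(-94) = -299 - 242*(-94) = -299 + 22748 = 22449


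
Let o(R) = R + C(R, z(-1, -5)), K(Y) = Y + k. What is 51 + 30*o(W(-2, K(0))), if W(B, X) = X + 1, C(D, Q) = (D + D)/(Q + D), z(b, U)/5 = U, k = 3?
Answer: 1117/7 ≈ 159.57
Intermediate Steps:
K(Y) = 3 + Y (K(Y) = Y + 3 = 3 + Y)
z(b, U) = 5*U
C(D, Q) = 2*D/(D + Q) (C(D, Q) = (2*D)/(D + Q) = 2*D/(D + Q))
W(B, X) = 1 + X
o(R) = R + 2*R/(-25 + R) (o(R) = R + 2*R/(R + 5*(-5)) = R + 2*R/(R - 25) = R + 2*R/(-25 + R))
51 + 30*o(W(-2, K(0))) = 51 + 30*((1 + (3 + 0))*(-23 + (1 + (3 + 0)))/(-25 + (1 + (3 + 0)))) = 51 + 30*((1 + 3)*(-23 + (1 + 3))/(-25 + (1 + 3))) = 51 + 30*(4*(-23 + 4)/(-25 + 4)) = 51 + 30*(4*(-19)/(-21)) = 51 + 30*(4*(-1/21)*(-19)) = 51 + 30*(76/21) = 51 + 760/7 = 1117/7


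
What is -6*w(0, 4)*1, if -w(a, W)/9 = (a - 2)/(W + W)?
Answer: -27/2 ≈ -13.500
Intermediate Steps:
w(a, W) = -9*(-2 + a)/(2*W) (w(a, W) = -9*(a - 2)/(W + W) = -9*(-2 + a)/(2*W))
-6*w(0, 4)*1 = -27*(2 - 1*0)/4*1 = -27*(2 + 0)/4*1 = -27*2/4*1 = -6*9/4*1 = -27/2*1 = -27/2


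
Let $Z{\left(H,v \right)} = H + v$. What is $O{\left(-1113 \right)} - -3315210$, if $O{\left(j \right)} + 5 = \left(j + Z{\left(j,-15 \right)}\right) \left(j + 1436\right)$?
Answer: $2591362$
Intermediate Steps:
$O{\left(j \right)} = -5 + \left(-15 + 2 j\right) \left(1436 + j\right)$ ($O{\left(j \right)} = -5 + \left(j + \left(j - 15\right)\right) \left(j + 1436\right) = -5 + \left(j + \left(-15 + j\right)\right) \left(1436 + j\right) = -5 + \left(-15 + 2 j\right) \left(1436 + j\right)$)
$O{\left(-1113 \right)} - -3315210 = \left(-21545 + 2 \left(-1113\right)^{2} + 2857 \left(-1113\right)\right) - -3315210 = \left(-21545 + 2 \cdot 1238769 - 3179841\right) + 3315210 = \left(-21545 + 2477538 - 3179841\right) + 3315210 = -723848 + 3315210 = 2591362$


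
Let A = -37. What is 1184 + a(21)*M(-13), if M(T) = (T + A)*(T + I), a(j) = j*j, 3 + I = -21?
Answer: 817034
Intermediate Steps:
I = -24 (I = -3 - 21 = -24)
a(j) = j**2
M(T) = (-37 + T)*(-24 + T) (M(T) = (T - 37)*(T - 24) = (-37 + T)*(-24 + T))
1184 + a(21)*M(-13) = 1184 + 21**2*(888 + (-13)**2 - 61*(-13)) = 1184 + 441*(888 + 169 + 793) = 1184 + 441*1850 = 1184 + 815850 = 817034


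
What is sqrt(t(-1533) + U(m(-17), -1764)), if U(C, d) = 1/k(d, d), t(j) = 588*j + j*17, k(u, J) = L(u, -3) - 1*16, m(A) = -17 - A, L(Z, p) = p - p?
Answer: I*sqrt(14839441)/4 ≈ 963.05*I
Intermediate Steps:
L(Z, p) = 0
k(u, J) = -16 (k(u, J) = 0 - 1*16 = 0 - 16 = -16)
t(j) = 605*j (t(j) = 588*j + 17*j = 605*j)
U(C, d) = -1/16 (U(C, d) = 1/(-16) = -1/16)
sqrt(t(-1533) + U(m(-17), -1764)) = sqrt(605*(-1533) - 1/16) = sqrt(-927465 - 1/16) = sqrt(-14839441/16) = I*sqrt(14839441)/4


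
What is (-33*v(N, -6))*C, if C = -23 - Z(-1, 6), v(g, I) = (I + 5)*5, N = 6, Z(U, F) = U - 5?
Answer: -2805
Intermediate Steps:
Z(U, F) = -5 + U
v(g, I) = 25 + 5*I (v(g, I) = (5 + I)*5 = 25 + 5*I)
C = -17 (C = -23 - (-5 - 1) = -23 - 1*(-6) = -23 + 6 = -17)
(-33*v(N, -6))*C = -33*(25 + 5*(-6))*(-17) = -33*(25 - 30)*(-17) = -33*(-5)*(-17) = 165*(-17) = -2805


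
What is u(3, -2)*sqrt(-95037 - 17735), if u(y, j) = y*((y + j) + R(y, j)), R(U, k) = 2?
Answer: 198*I*sqrt(233) ≈ 3022.3*I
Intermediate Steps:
u(y, j) = y*(2 + j + y) (u(y, j) = y*((y + j) + 2) = y*((j + y) + 2) = y*(2 + j + y))
u(3, -2)*sqrt(-95037 - 17735) = (3*(2 - 2 + 3))*sqrt(-95037 - 17735) = (3*3)*sqrt(-112772) = 9*(22*I*sqrt(233)) = 198*I*sqrt(233)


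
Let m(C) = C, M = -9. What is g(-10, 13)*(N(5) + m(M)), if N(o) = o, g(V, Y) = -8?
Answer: 32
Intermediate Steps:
g(-10, 13)*(N(5) + m(M)) = -8*(5 - 9) = -8*(-4) = 32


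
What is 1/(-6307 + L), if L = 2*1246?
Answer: -1/3815 ≈ -0.00026212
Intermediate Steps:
L = 2492
1/(-6307 + L) = 1/(-6307 + 2492) = 1/(-3815) = -1/3815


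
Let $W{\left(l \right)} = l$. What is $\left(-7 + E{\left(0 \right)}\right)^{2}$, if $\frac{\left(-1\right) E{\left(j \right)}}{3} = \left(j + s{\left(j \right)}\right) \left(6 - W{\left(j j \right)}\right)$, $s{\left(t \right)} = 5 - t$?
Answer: $9409$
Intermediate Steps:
$E{\left(j \right)} = -90 + 15 j^{2}$ ($E{\left(j \right)} = - 3 \left(j - \left(-5 + j\right)\right) \left(6 - j j\right) = - 3 \cdot 5 \left(6 - j^{2}\right) = - 3 \left(30 - 5 j^{2}\right) = -90 + 15 j^{2}$)
$\left(-7 + E{\left(0 \right)}\right)^{2} = \left(-7 - \left(90 - 15 \cdot 0^{2}\right)\right)^{2} = \left(-7 + \left(-90 + 15 \cdot 0\right)\right)^{2} = \left(-7 + \left(-90 + 0\right)\right)^{2} = \left(-7 - 90\right)^{2} = \left(-97\right)^{2} = 9409$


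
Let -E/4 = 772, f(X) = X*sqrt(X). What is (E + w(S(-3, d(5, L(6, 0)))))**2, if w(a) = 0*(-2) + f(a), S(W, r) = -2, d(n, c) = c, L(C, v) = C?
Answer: 9535736 + 12352*I*sqrt(2) ≈ 9.5357e+6 + 17468.0*I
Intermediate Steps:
f(X) = X**(3/2)
E = -3088 (E = -4*772 = -3088)
w(a) = a**(3/2) (w(a) = 0*(-2) + a**(3/2) = 0 + a**(3/2) = a**(3/2))
(E + w(S(-3, d(5, L(6, 0)))))**2 = (-3088 + (-2)**(3/2))**2 = (-3088 - 2*I*sqrt(2))**2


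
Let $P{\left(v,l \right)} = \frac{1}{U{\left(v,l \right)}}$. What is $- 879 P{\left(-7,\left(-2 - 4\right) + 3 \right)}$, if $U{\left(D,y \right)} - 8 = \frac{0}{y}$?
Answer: $- \frac{879}{8} \approx -109.88$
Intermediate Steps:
$U{\left(D,y \right)} = 8$ ($U{\left(D,y \right)} = 8 + \frac{0}{y} = 8 + 0 = 8$)
$P{\left(v,l \right)} = \frac{1}{8}$
$- 879 P{\left(-7,\left(-2 - 4\right) + 3 \right)} = \left(-879\right) \frac{1}{8} = - \frac{879}{8}$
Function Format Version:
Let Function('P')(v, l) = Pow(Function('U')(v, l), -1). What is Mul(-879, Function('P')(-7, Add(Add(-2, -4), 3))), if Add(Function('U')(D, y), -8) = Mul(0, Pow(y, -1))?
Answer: Rational(-879, 8) ≈ -109.88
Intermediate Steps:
Function('U')(D, y) = 8 (Function('U')(D, y) = Add(8, Mul(0, Pow(y, -1))) = Add(8, 0) = 8)
Function('P')(v, l) = Rational(1, 8) (Function('P')(v, l) = Pow(8, -1) = Rational(1, 8))
Mul(-879, Function('P')(-7, Add(Add(-2, -4), 3))) = Mul(-879, Rational(1, 8)) = Rational(-879, 8)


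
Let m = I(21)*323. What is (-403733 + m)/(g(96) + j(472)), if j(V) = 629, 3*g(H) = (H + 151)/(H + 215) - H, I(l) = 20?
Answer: -370655709/557248 ≈ -665.15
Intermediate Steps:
m = 6460 (m = 20*323 = 6460)
g(H) = -H/3 + (151 + H)/(3*(215 + H)) (g(H) = ((H + 151)/(H + 215) - H)/3 = ((151 + H)/(215 + H) - H)/3 = (-H + (151 + H)/(215 + H))/3 = -H/3 + (151 + H)/(3*(215 + H)))
(-403733 + m)/(g(96) + j(472)) = (-403733 + 6460)/((151 - 1*96**2 - 214*96)/(3*(215 + 96)) + 629) = -397273/((1/3)*(151 - 1*9216 - 20544)/311 + 629) = -397273/((1/3)*(1/311)*(151 - 9216 - 20544) + 629) = -397273/((1/3)*(1/311)*(-29609) + 629) = -397273/(-29609/933 + 629) = -397273/557248/933 = -397273*933/557248 = -370655709/557248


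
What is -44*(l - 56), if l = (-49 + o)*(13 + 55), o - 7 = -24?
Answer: 199936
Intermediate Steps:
o = -17 (o = 7 - 24 = -17)
l = -4488 (l = (-49 - 17)*(13 + 55) = -66*68 = -4488)
-44*(l - 56) = -44*(-4488 - 56) = -44*(-4544) = 199936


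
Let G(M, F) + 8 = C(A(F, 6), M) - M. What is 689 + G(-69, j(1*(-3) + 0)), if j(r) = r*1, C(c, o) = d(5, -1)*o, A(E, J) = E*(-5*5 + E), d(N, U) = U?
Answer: 819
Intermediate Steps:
A(E, J) = E*(-25 + E)
C(c, o) = -o
j(r) = r
G(M, F) = -8 - 2*M (G(M, F) = -8 + (-M - M) = -8 - 2*M)
689 + G(-69, j(1*(-3) + 0)) = 689 + (-8 - 2*(-69)) = 689 + (-8 + 138) = 689 + 130 = 819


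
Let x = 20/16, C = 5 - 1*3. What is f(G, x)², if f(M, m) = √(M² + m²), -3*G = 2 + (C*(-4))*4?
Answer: 1625/16 ≈ 101.56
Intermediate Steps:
C = 2 (C = 5 - 3 = 2)
G = 10 (G = -(2 + (2*(-4))*4)/3 = -(2 - 8*4)/3 = -(2 - 32)/3 = -⅓*(-30) = 10)
x = 5/4 (x = 20*(1/16) = 5/4 ≈ 1.2500)
f(G, x)² = (√(10² + (5/4)²))² = (√(100 + 25/16))² = (√(1625/16))² = (5*√65/4)² = 1625/16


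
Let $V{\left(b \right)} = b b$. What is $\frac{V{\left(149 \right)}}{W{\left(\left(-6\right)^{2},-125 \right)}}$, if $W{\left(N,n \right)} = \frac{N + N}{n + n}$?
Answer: $- \frac{2775125}{36} \approx -77087.0$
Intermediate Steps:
$W{\left(N,n \right)} = \frac{N}{n}$ ($W{\left(N,n \right)} = \frac{2 N}{2 n} = 2 N \frac{1}{2 n} = \frac{N}{n}$)
$V{\left(b \right)} = b^{2}$
$\frac{V{\left(149 \right)}}{W{\left(\left(-6\right)^{2},-125 \right)}} = \frac{149^{2}}{\left(-6\right)^{2} \frac{1}{-125}} = \frac{22201}{36 \left(- \frac{1}{125}\right)} = \frac{22201}{- \frac{36}{125}} = 22201 \left(- \frac{125}{36}\right) = - \frac{2775125}{36}$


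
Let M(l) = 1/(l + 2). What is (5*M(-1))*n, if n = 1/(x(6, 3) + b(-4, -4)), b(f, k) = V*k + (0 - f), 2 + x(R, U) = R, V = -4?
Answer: 5/24 ≈ 0.20833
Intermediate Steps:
x(R, U) = -2 + R
M(l) = 1/(2 + l)
b(f, k) = -f - 4*k (b(f, k) = -4*k + (0 - f) = -4*k - f = -f - 4*k)
n = 1/24 (n = 1/((-2 + 6) + (-1*(-4) - 4*(-4))) = 1/(4 + (4 + 16)) = 1/(4 + 20) = 1/24 ≈ 0.041667)
(5*M(-1))*n = (5/(2 - 1))*(1/24) = (5/1)*(1/24) = (5*1)*(1/24) = 5*(1/24) = 5/24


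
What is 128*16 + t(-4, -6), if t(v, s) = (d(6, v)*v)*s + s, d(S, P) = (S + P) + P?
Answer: 1994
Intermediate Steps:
d(S, P) = S + 2*P (d(S, P) = (P + S) + P = S + 2*P)
t(v, s) = s + s*v*(6 + 2*v) (t(v, s) = ((6 + 2*v)*v)*s + s = (v*(6 + 2*v))*s + s = s*v*(6 + 2*v) + s = s + s*v*(6 + 2*v))
128*16 + t(-4, -6) = 128*16 - 6*(1 + 2*(-4)*(3 - 4)) = 2048 - 6*(1 + 2*(-4)*(-1)) = 2048 - 6*(1 + 8) = 2048 - 6*9 = 2048 - 54 = 1994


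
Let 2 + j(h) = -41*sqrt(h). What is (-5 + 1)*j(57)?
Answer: 8 + 164*sqrt(57) ≈ 1246.2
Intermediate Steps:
j(h) = -2 - 41*sqrt(h)
(-5 + 1)*j(57) = (-5 + 1)*(-2 - 41*sqrt(57)) = -4*(-2 - 41*sqrt(57)) = 8 + 164*sqrt(57)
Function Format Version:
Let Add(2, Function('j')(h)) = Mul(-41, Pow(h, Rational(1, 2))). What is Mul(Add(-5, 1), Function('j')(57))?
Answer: Add(8, Mul(164, Pow(57, Rational(1, 2)))) ≈ 1246.2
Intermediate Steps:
Function('j')(h) = Add(-2, Mul(-41, Pow(h, Rational(1, 2))))
Mul(Add(-5, 1), Function('j')(57)) = Mul(Add(-5, 1), Add(-2, Mul(-41, Pow(57, Rational(1, 2))))) = Mul(-4, Add(-2, Mul(-41, Pow(57, Rational(1, 2))))) = Add(8, Mul(164, Pow(57, Rational(1, 2))))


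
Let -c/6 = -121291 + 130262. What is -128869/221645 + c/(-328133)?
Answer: -30355907807/72729038785 ≈ -0.41738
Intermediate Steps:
c = -53826 (c = -6*(-121291 + 130262) = -6*8971 = -53826)
-128869/221645 + c/(-328133) = -128869/221645 - 53826/(-328133) = -128869*1/221645 - 53826*(-1/328133) = -128869/221645 + 53826/328133 = -30355907807/72729038785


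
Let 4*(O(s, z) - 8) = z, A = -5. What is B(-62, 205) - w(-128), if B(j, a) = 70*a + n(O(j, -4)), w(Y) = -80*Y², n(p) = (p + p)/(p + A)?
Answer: 1325077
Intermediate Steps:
O(s, z) = 8 + z/4
n(p) = 2*p/(-5 + p) (n(p) = (p + p)/(p - 5) = (2*p)/(-5 + p) = 2*p/(-5 + p))
B(j, a) = 7 + 70*a (B(j, a) = 70*a + 2*(8 + (¼)*(-4))/(-5 + (8 + (¼)*(-4))) = 70*a + 2*(8 - 1)/(-5 + (8 - 1)) = 70*a + 2*7/(-5 + 7) = 70*a + 2*7/2 = 70*a + 2*7*(½) = 70*a + 7 = 7 + 70*a)
B(-62, 205) - w(-128) = (7 + 70*205) - (-80)*(-128)² = (7 + 14350) - (-80)*16384 = 14357 - 1*(-1310720) = 14357 + 1310720 = 1325077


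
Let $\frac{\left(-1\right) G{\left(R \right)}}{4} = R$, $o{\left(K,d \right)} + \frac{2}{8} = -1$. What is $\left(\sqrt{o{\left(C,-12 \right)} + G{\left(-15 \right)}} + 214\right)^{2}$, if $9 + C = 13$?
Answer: $\frac{\left(428 + \sqrt{235}\right)^{2}}{4} \approx 49135.0$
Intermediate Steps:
$C = 4$ ($C = -9 + 13 = 4$)
$o{\left(K,d \right)} = - \frac{5}{4}$ ($o{\left(K,d \right)} = - \frac{1}{4} - 1 = - \frac{5}{4}$)
$G{\left(R \right)} = - 4 R$
$\left(\sqrt{o{\left(C,-12 \right)} + G{\left(-15 \right)}} + 214\right)^{2} = \left(\sqrt{- \frac{5}{4} - -60} + 214\right)^{2} = \left(\sqrt{- \frac{5}{4} + 60} + 214\right)^{2} = \left(\sqrt{\frac{235}{4}} + 214\right)^{2} = \left(\frac{\sqrt{235}}{2} + 214\right)^{2} = \left(214 + \frac{\sqrt{235}}{2}\right)^{2}$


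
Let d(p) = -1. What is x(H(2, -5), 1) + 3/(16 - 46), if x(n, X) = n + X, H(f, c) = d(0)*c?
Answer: 59/10 ≈ 5.9000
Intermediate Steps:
H(f, c) = -c
x(n, X) = X + n
x(H(2, -5), 1) + 3/(16 - 46) = (1 - 1*(-5)) + 3/(16 - 46) = (1 + 5) + 3/(-30) = 6 - 1/30*3 = 6 - 1/10 = 59/10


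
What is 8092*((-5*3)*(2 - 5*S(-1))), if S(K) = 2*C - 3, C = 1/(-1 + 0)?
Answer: -3277260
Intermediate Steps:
C = -1 (C = 1/(-1) = -1)
S(K) = -5 (S(K) = 2*(-1) - 3 = -2 - 3 = -5)
8092*((-5*3)*(2 - 5*S(-1))) = 8092*((-5*3)*(2 - 5*(-5))) = 8092*(-15*(2 + 25)) = 8092*(-15*27) = 8092*(-405) = -3277260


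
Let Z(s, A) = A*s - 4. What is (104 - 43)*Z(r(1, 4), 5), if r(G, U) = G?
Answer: 61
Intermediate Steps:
Z(s, A) = -4 + A*s
(104 - 43)*Z(r(1, 4), 5) = (104 - 43)*(-4 + 5*1) = 61*(-4 + 5) = 61*1 = 61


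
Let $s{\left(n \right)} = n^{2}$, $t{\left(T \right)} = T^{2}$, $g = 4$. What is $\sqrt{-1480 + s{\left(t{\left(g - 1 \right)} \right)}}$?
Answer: $i \sqrt{1399} \approx 37.403 i$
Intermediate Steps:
$\sqrt{-1480 + s{\left(t{\left(g - 1 \right)} \right)}} = \sqrt{-1480 + \left(\left(4 - 1\right)^{2}\right)^{2}} = \sqrt{-1480 + \left(3^{2}\right)^{2}} = \sqrt{-1480 + 9^{2}} = \sqrt{-1480 + 81} = \sqrt{-1399} = i \sqrt{1399}$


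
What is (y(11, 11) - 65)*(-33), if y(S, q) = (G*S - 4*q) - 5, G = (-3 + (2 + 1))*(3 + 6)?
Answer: 3762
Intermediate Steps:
G = 0 (G = (-3 + 3)*9 = 0*9 = 0)
y(S, q) = -5 - 4*q (y(S, q) = (0*S - 4*q) - 5 = (0 - 4*q) - 5 = -4*q - 5 = -5 - 4*q)
(y(11, 11) - 65)*(-33) = ((-5 - 4*11) - 65)*(-33) = ((-5 - 44) - 65)*(-33) = (-49 - 65)*(-33) = -114*(-33) = 3762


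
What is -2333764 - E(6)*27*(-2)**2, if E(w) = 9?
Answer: -2334736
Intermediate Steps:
-2333764 - E(6)*27*(-2)**2 = -2333764 - 9*27*(-2)**2 = -2333764 - 243*4 = -2333764 - 1*972 = -2333764 - 972 = -2334736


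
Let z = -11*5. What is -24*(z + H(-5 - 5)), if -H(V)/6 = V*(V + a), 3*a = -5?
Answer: 18120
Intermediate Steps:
a = -5/3 (a = (⅓)*(-5) = -5/3 ≈ -1.6667)
H(V) = -6*V*(-5/3 + V) (H(V) = -6*V*(V - 5/3) = -6*V*(-5/3 + V))
z = -55
-24*(z + H(-5 - 5)) = -24*(-55 + 2*(-5 - 5)*(5 - 3*(-5 - 5))) = -24*(-55 + 2*(-10)*(5 - 3*(-10))) = -24*(-55 + 2*(-10)*(5 + 30)) = -24*(-55 + 2*(-10)*35) = -24*(-55 - 700) = -24*(-755) = 18120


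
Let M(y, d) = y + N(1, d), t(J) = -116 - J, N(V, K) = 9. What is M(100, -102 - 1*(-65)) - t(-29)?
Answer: 196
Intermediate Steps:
M(y, d) = 9 + y (M(y, d) = y + 9 = 9 + y)
M(100, -102 - 1*(-65)) - t(-29) = (9 + 100) - (-116 - 1*(-29)) = 109 - (-116 + 29) = 109 - 1*(-87) = 109 + 87 = 196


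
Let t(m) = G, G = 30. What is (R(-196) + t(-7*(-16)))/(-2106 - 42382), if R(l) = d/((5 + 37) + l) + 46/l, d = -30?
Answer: -32297/47958064 ≈ -0.00067344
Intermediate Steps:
t(m) = 30
R(l) = -30/(42 + l) + 46/l (R(l) = -30/((5 + 37) + l) + 46/l = -30/(42 + l) + 46/l)
(R(-196) + t(-7*(-16)))/(-2106 - 42382) = (4*(483 + 4*(-196))/(-196*(42 - 196)) + 30)/(-2106 - 42382) = (4*(-1/196)*(483 - 784)/(-154) + 30)/(-44488) = (4*(-1/196)*(-1/154)*(-301) + 30)*(-1/44488) = (-43/1078 + 30)*(-1/44488) = (32297/1078)*(-1/44488) = -32297/47958064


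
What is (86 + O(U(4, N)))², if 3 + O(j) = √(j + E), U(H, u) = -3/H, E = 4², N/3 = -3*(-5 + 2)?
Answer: (166 + √61)²/4 ≈ 7552.5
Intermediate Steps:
N = 27 (N = 3*(-3*(-5 + 2)) = 3*(-3*(-3)) = 3*9 = 27)
E = 16
O(j) = -3 + √(16 + j) (O(j) = -3 + √(j + 16) = -3 + √(16 + j))
(86 + O(U(4, N)))² = (86 + (-3 + √(16 - 3/4)))² = (86 + (-3 + √(16 - 3*¼)))² = (86 + (-3 + √(16 - ¾)))² = (86 + (-3 + √(61/4)))² = (86 + (-3 + √61/2))² = (83 + √61/2)²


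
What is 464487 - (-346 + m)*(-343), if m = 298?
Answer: 448023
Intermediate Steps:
464487 - (-346 + m)*(-343) = 464487 - (-346 + 298)*(-343) = 464487 - (-48)*(-343) = 464487 - 1*16464 = 464487 - 16464 = 448023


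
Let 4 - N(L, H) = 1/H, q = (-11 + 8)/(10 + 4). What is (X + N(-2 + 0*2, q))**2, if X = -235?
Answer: 461041/9 ≈ 51227.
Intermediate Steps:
q = -3/14 ≈ -0.21429
N(L, H) = 4 - 1/H
(X + N(-2 + 0*2, q))**2 = (-235 + (4 - 1/(-3/14)))**2 = (-235 + (4 - 1*(-14/3)))**2 = (-235 + (4 + 14/3))**2 = (-235 + 26/3)**2 = (-679/3)**2 = 461041/9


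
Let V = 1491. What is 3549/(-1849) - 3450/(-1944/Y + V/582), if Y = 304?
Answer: 5865759507/6530668 ≈ 898.19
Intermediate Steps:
3549/(-1849) - 3450/(-1944/Y + V/582) = 3549/(-1849) - 3450/(-1944/304 + 1491/582) = 3549*(-1/1849) - 3450/(-1944*1/304 + 1491*(1/582)) = -3549/1849 - 3450/(-243/38 + 497/194) = -3549/1849 - 3450/(-7064/1843) = -3549/1849 - 3450*(-1843/7064) = -3549/1849 + 3179175/3532 = 5865759507/6530668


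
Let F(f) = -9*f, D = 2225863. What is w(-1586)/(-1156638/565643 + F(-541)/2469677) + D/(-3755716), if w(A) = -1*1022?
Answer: 5355640552462135186655/10717942701842558844 ≈ 499.69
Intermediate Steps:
w(A) = -1022
w(-1586)/(-1156638/565643 + F(-541)/2469677) + D/(-3755716) = -1022/(-1156638/565643 - 9*(-541)/2469677) + 2225863/(-3755716) = -1022/(-1156638*1/565643 + 4869*(1/2469677)) + 2225863*(-1/3755716) = -1022/(-1156638/565643 + 4869/2469677) - 2225863/3755716 = -1022/(-2853768150159/1396955507311) - 2225863/3755716 = -1022*(-1396955507311/2853768150159) - 2225863/3755716 = 1427688528471842/2853768150159 - 2225863/3755716 = 5355640552462135186655/10717942701842558844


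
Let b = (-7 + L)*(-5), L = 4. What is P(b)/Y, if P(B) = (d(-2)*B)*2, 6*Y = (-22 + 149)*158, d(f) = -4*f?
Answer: 720/10033 ≈ 0.071763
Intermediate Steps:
b = 15 (b = (-7 + 4)*(-5) = -3*(-5) = 15)
Y = 10033/3 (Y = ((-22 + 149)*158)/6 = (127*158)/6 = (⅙)*20066 = 10033/3 ≈ 3344.3)
P(B) = 16*B (P(B) = ((-4*(-2))*B)*2 = (8*B)*2 = 16*B)
P(b)/Y = (16*15)/(10033/3) = 240*(3/10033) = 720/10033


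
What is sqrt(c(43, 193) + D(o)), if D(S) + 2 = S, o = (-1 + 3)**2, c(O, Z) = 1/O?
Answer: sqrt(3741)/43 ≈ 1.4224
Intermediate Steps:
o = 4 (o = 2**2 = 4)
D(S) = -2 + S
sqrt(c(43, 193) + D(o)) = sqrt(1/43 + (-2 + 4)) = sqrt(1/43 + 2) = sqrt(87/43) = sqrt(3741)/43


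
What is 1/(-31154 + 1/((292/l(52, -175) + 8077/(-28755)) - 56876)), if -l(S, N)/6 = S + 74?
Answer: -11448419944/356664075136661 ≈ -3.2099e-5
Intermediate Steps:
l(S, N) = -444 - 6*S (l(S, N) = -6*(S + 74) = -6*(74 + S) = -444 - 6*S)
1/(-31154 + 1/((292/l(52, -175) + 8077/(-28755)) - 56876)) = 1/(-31154 + 1/((292/(-444 - 6*52) + 8077/(-28755)) - 56876)) = 1/(-31154 + 1/((292/(-444 - 312) + 8077*(-1/28755)) - 56876)) = 1/(-31154 + 1/((292/(-756) - 8077/28755) - 56876)) = 1/(-31154 + 1/((292*(-1/756) - 8077/28755) - 56876)) = 1/(-31154 + 1/((-73/189 - 8077/28755) - 56876)) = 1/(-31154 + 1/(-134284/201285 - 56876)) = 1/(-31154 + 1/(-11448419944/201285)) = 1/(-31154 - 201285/11448419944) = 1/(-356664075136661/11448419944) = -11448419944/356664075136661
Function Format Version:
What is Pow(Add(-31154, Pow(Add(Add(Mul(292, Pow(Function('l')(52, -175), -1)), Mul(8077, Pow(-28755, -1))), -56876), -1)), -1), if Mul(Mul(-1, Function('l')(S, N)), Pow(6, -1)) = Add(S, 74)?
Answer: Rational(-11448419944, 356664075136661) ≈ -3.2099e-5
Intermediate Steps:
Function('l')(S, N) = Add(-444, Mul(-6, S)) (Function('l')(S, N) = Mul(-6, Add(S, 74)) = Mul(-6, Add(74, S)) = Add(-444, Mul(-6, S)))
Pow(Add(-31154, Pow(Add(Add(Mul(292, Pow(Function('l')(52, -175), -1)), Mul(8077, Pow(-28755, -1))), -56876), -1)), -1) = Pow(Add(-31154, Pow(Add(Add(Mul(292, Pow(Add(-444, Mul(-6, 52)), -1)), Mul(8077, Pow(-28755, -1))), -56876), -1)), -1) = Pow(Add(-31154, Pow(Add(Add(Mul(292, Pow(Add(-444, -312), -1)), Mul(8077, Rational(-1, 28755))), -56876), -1)), -1) = Pow(Add(-31154, Pow(Add(Add(Mul(292, Pow(-756, -1)), Rational(-8077, 28755)), -56876), -1)), -1) = Pow(Add(-31154, Pow(Add(Add(Mul(292, Rational(-1, 756)), Rational(-8077, 28755)), -56876), -1)), -1) = Pow(Add(-31154, Pow(Add(Add(Rational(-73, 189), Rational(-8077, 28755)), -56876), -1)), -1) = Pow(Add(-31154, Pow(Add(Rational(-134284, 201285), -56876), -1)), -1) = Pow(Add(-31154, Pow(Rational(-11448419944, 201285), -1)), -1) = Pow(Add(-31154, Rational(-201285, 11448419944)), -1) = Pow(Rational(-356664075136661, 11448419944), -1) = Rational(-11448419944, 356664075136661)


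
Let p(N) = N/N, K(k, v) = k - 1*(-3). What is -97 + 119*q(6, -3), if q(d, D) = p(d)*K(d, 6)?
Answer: 974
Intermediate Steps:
K(k, v) = 3 + k (K(k, v) = k + 3 = 3 + k)
p(N) = 1
q(d, D) = 3 + d (q(d, D) = 1*(3 + d) = 3 + d)
-97 + 119*q(6, -3) = -97 + 119*(3 + 6) = -97 + 119*9 = -97 + 1071 = 974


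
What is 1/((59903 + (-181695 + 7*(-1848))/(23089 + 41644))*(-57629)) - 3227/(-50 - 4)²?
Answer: -90136890240449159/81450006777919494 ≈ -1.1067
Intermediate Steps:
1/((59903 + (-181695 + 7*(-1848))/(23089 + 41644))*(-57629)) - 3227/(-50 - 4)² = -1/57629/(59903 + (-181695 - 12936)/64733) - 3227/((-54)²) = -1/57629/(59903 - 194631*1/64733) - 3227/2916 = -1/57629/(59903 - 194631/64733) - 3227*1/2916 = -1/57629/(3877506268/64733) - 3227/2916 = (64733/3877506268)*(-1/57629) - 3227/2916 = -64733/223456808718572 - 3227/2916 = -90136890240449159/81450006777919494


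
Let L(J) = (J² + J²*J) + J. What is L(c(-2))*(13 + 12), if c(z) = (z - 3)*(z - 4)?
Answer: 698250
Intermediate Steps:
c(z) = (-4 + z)*(-3 + z) (c(z) = (-3 + z)*(-4 + z) = (-4 + z)*(-3 + z))
L(J) = J + J² + J³ (L(J) = (J² + J³) + J = J + J² + J³)
L(c(-2))*(13 + 12) = ((12 + (-2)² - 7*(-2))*(1 + (12 + (-2)² - 7*(-2)) + (12 + (-2)² - 7*(-2))²))*(13 + 12) = ((12 + 4 + 14)*(1 + (12 + 4 + 14) + (12 + 4 + 14)²))*25 = (30*(1 + 30 + 30²))*25 = (30*(1 + 30 + 900))*25 = (30*931)*25 = 27930*25 = 698250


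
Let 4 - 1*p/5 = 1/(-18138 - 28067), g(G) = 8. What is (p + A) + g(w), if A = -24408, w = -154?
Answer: -225295579/9241 ≈ -24380.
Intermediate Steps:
p = 184821/9241 (p = 20 - 5/(-18138 - 28067) = 20 - 5/(-46205) = 20 - 5*(-1/46205) = 20 + 1/9241 = 184821/9241 ≈ 20.000)
(p + A) + g(w) = (184821/9241 - 24408) + 8 = -225369507/9241 + 8 = -225295579/9241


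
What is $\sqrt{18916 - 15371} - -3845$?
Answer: $3845 + \sqrt{3545} \approx 3904.5$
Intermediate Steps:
$\sqrt{18916 - 15371} - -3845 = \sqrt{3545} + 3845 = 3845 + \sqrt{3545}$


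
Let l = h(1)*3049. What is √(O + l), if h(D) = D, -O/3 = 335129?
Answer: I*√1002338 ≈ 1001.2*I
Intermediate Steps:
O = -1005387 (O = -3*335129 = -1005387)
l = 3049 (l = 1*3049 = 3049)
√(O + l) = √(-1005387 + 3049) = √(-1002338) = I*√1002338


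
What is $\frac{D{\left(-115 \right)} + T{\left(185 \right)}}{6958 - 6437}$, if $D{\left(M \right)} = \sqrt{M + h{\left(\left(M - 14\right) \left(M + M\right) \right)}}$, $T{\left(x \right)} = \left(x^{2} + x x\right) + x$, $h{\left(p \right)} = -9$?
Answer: $\frac{68635}{521} + \frac{2 i \sqrt{31}}{521} \approx 131.74 + 0.021373 i$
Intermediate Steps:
$T{\left(x \right)} = x + 2 x^{2}$ ($T{\left(x \right)} = \left(x^{2} + x^{2}\right) + x = 2 x^{2} + x = x + 2 x^{2}$)
$D{\left(M \right)} = \sqrt{-9 + M}$ ($D{\left(M \right)} = \sqrt{M - 9} = \sqrt{-9 + M}$)
$\frac{D{\left(-115 \right)} + T{\left(185 \right)}}{6958 - 6437} = \frac{\sqrt{-9 - 115} + 185 \left(1 + 2 \cdot 185\right)}{6958 - 6437} = \frac{\sqrt{-124} + 185 \left(1 + 370\right)}{521} = \left(2 i \sqrt{31} + 185 \cdot 371\right) \frac{1}{521} = \left(2 i \sqrt{31} + 68635\right) \frac{1}{521} = \left(68635 + 2 i \sqrt{31}\right) \frac{1}{521} = \frac{68635}{521} + \frac{2 i \sqrt{31}}{521}$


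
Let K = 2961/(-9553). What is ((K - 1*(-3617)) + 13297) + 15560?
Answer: 310221161/9553 ≈ 32474.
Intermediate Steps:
K = -2961/9553 (K = 2961*(-1/9553) = -2961/9553 ≈ -0.30996)
((K - 1*(-3617)) + 13297) + 15560 = ((-2961/9553 - 1*(-3617)) + 13297) + 15560 = ((-2961/9553 + 3617) + 13297) + 15560 = (34550240/9553 + 13297) + 15560 = 161576481/9553 + 15560 = 310221161/9553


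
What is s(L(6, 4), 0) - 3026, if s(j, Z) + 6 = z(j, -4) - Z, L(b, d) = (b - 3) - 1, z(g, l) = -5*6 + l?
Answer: -3066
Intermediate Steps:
z(g, l) = -30 + l
L(b, d) = -4 + b (L(b, d) = (-3 + b) - 1 = -4 + b)
s(j, Z) = -40 - Z (s(j, Z) = -6 + ((-30 - 4) - Z) = -6 + (-34 - Z) = -40 - Z)
s(L(6, 4), 0) - 3026 = (-40 - 1*0) - 3026 = (-40 + 0) - 3026 = -40 - 3026 = -3066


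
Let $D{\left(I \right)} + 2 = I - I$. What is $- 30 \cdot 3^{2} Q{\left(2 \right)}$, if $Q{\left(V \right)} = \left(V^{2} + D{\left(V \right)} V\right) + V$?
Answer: $-540$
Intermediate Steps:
$D{\left(I \right)} = -2$ ($D{\left(I \right)} = -2 + \left(I - I\right) = -2 + 0 = -2$)
$Q{\left(V \right)} = V^{2} - V$ ($Q{\left(V \right)} = \left(V^{2} - 2 V\right) + V = V^{2} - V$)
$- 30 \cdot 3^{2} Q{\left(2 \right)} = - 30 \cdot 3^{2} \cdot 2 \left(-1 + 2\right) = \left(-30\right) 9 \cdot 2 \cdot 1 = \left(-270\right) 2 = -540$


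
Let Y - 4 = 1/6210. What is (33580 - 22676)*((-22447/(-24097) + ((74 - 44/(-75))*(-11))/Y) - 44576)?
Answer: -1461415374856891288/2992967885 ≈ -4.8828e+8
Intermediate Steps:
Y = 24841/6210 (Y = 4 + 1/6210 = 24841/6210 ≈ 4.0002)
(33580 - 22676)*((-22447/(-24097) + ((74 - 44/(-75))*(-11))/Y) - 44576) = (33580 - 22676)*((-22447/(-24097) + ((74 - 44/(-75))*(-11))/(24841/6210)) - 44576) = 10904*((-22447*(-1/24097) + ((74 - 44*(-1/75))*(-11))*(6210/24841)) - 44576) = 10904*((22447/24097 + ((74 + 44/75)*(-11))*(6210/24841)) - 44576) = 10904*((22447/24097 + ((5594/75)*(-11))*(6210/24841)) - 44576) = 10904*((22447/24097 - 61534/75*6210/24841) - 44576) = 10904*((22447/24097 - 25475076/124205) - 44576) = 10904*(-611084876737/2992967885 - 44576) = 10904*(-134025621318497/2992967885) = -1461415374856891288/2992967885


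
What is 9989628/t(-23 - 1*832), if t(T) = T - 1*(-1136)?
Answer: 9989628/281 ≈ 35550.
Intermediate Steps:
t(T) = 1136 + T (t(T) = T + 1136 = 1136 + T)
9989628/t(-23 - 1*832) = 9989628/(1136 + (-23 - 1*832)) = 9989628/(1136 + (-23 - 832)) = 9989628/(1136 - 855) = 9989628/281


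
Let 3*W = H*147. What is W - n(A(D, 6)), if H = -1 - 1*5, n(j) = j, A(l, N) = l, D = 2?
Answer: -296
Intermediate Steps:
H = -6 (H = -1 - 5 = -6)
W = -294 (W = (-6*147)/3 = (⅓)*(-882) = -294)
W - n(A(D, 6)) = -294 - 1*2 = -294 - 2 = -296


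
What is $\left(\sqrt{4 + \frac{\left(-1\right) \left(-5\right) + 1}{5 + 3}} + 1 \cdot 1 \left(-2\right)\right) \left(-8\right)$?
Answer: $16 - 4 \sqrt{19} \approx -1.4356$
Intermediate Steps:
$\left(\sqrt{4 + \frac{\left(-1\right) \left(-5\right) + 1}{5 + 3}} + 1 \cdot 1 \left(-2\right)\right) \left(-8\right) = \left(\sqrt{4 + \frac{5 + 1}{8}} + 1 \left(-2\right)\right) \left(-8\right) = \left(\sqrt{4 + 6 \cdot \frac{1}{8}} - 2\right) \left(-8\right) = \left(\sqrt{4 + \frac{3}{4}} - 2\right) \left(-8\right) = \left(\sqrt{\frac{19}{4}} - 2\right) \left(-8\right) = \left(\frac{\sqrt{19}}{2} - 2\right) \left(-8\right) = \left(-2 + \frac{\sqrt{19}}{2}\right) \left(-8\right) = 16 - 4 \sqrt{19}$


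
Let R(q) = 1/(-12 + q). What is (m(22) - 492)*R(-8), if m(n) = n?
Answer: 47/2 ≈ 23.500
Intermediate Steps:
(m(22) - 492)*R(-8) = (22 - 492)/(-12 - 8) = -470/(-20) = -470*(-1/20) = 47/2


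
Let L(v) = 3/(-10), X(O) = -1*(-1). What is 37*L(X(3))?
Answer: -111/10 ≈ -11.100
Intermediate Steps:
X(O) = 1
L(v) = -3/10 (L(v) = 3*(-1/10) = -3/10)
37*L(X(3)) = 37*(-3/10) = -111/10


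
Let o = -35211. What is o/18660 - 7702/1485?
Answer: -13067177/1847340 ≈ -7.0735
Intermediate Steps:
o/18660 - 7702/1485 = -35211/18660 - 7702/1485 = -35211*1/18660 - 7702*1/1485 = -11737/6220 - 7702/1485 = -13067177/1847340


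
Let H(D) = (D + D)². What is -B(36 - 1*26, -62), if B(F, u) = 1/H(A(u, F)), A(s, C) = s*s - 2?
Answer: -1/59043856 ≈ -1.6937e-8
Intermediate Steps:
A(s, C) = -2 + s² (A(s, C) = s² - 2 = -2 + s²)
H(D) = 4*D² (H(D) = (2*D)² = 4*D²)
B(F, u) = 1/(4*(-2 + u²)²)
-B(36 - 1*26, -62) = -1/(4*(-2 + (-62)²)²) = -1/(4*(-2 + 3844)²) = -1/(4*3842²) = -1/(4*14760964) = -1*1/59043856 = -1/59043856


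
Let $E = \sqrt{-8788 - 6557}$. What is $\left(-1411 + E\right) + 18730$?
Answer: $17319 + 3 i \sqrt{1705} \approx 17319.0 + 123.87 i$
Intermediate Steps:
$E = 3 i \sqrt{1705}$ ($E = \sqrt{-15345} = 3 i \sqrt{1705} \approx 123.88 i$)
$\left(-1411 + E\right) + 18730 = \left(-1411 + 3 i \sqrt{1705}\right) + 18730 = 17319 + 3 i \sqrt{1705}$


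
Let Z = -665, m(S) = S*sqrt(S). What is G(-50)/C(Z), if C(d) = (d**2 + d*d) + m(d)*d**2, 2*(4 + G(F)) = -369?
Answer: -377/130049363934525 - 377*I*sqrt(665)/391125906570 ≈ -2.8989e-12 - 2.4856e-8*I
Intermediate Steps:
G(F) = -377/2 (G(F) = -4 + (1/2)*(-369) = -4 - 369/2 = -377/2)
m(S) = S**(3/2)
C(d) = d**(7/2) + 2*d**2 (C(d) = (d**2 + d*d) + d**(3/2)*d**2 = (d**2 + d**2) + d**(7/2) = 2*d**2 + d**(7/2) = d**(7/2) + 2*d**2)
G(-50)/C(Z) = -377*1/(442225*(2 + (-665)**(3/2)))/2 = -377*1/(442225*(2 - 665*I*sqrt(665)))/2 = -377/(2*(884450 - 294079625*I*sqrt(665)))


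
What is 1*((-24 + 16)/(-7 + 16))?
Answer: -8/9 ≈ -0.88889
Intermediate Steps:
1*((-24 + 16)/(-7 + 16)) = 1*(-8/9) = -8/9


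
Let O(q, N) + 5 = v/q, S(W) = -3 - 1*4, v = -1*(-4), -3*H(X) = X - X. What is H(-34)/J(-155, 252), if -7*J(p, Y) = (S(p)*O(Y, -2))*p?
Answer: 0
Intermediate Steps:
H(X) = 0 (H(X) = -(X - X)/3 = -⅓*0 = 0)
v = 4
S(W) = -7 (S(W) = -3 - 4 = -7)
O(q, N) = -5 + 4/q
J(p, Y) = -p*(35 - 28/Y)/7 (J(p, Y) = -(-7*(-5 + 4/Y))*p/7 = -(35 - 28/Y)*p/7 = -p*(35 - 28/Y)/7)
H(-34)/J(-155, 252) = 0/((-155*(4 - 5*252)/252)) = 0/((-155*1/252*(4 - 1260))) = 0/((-155*1/252*(-1256))) = 0/(48670/63) = 0*(63/48670) = 0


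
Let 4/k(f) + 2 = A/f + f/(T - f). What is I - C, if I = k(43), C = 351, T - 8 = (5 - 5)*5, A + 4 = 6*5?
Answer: -1392119/3949 ≈ -352.52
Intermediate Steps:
A = 26 (A = -4 + 6*5 = -4 + 30 = 26)
T = 8 (T = 8 + (5 - 5)*5 = 8 + 0*5 = 8 + 0 = 8)
k(f) = 4/(-2 + 26/f + f/(8 - f)) (k(f) = 4/(-2 + (26/f + f/(8 - f))) = 4/(-2 + 26/f + f/(8 - f)))
I = -6020/3949 (I = 4*43*(8 - 1*43)/(208 - 42*43 + 3*43**2) = 4*43*(8 - 43)/(208 - 1806 + 3*1849) = 4*43*(-35)/(208 - 1806 + 5547) = 4*43*(-35)/3949 = 4*43*(1/3949)*(-35) = -6020/3949 ≈ -1.5244)
I - C = -6020/3949 - 1*351 = -6020/3949 - 351 = -1392119/3949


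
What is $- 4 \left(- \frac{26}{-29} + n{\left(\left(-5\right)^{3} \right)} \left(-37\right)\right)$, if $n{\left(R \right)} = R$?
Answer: $- \frac{536604}{29} \approx -18504.0$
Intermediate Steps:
$- 4 \left(- \frac{26}{-29} + n{\left(\left(-5\right)^{3} \right)} \left(-37\right)\right) = - 4 \left(- \frac{26}{-29} + \left(-5\right)^{3} \left(-37\right)\right) = - 4 \left(\left(-26\right) \left(- \frac{1}{29}\right) - -4625\right) = - 4 \left(\frac{26}{29} + 4625\right) = \left(-4\right) \frac{134151}{29} = - \frac{536604}{29}$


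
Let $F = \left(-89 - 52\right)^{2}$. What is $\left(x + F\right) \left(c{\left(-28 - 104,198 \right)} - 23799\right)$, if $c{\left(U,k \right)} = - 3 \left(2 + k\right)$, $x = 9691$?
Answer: $-721527228$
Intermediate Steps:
$F = 19881$ ($F = \left(-141\right)^{2} = 19881$)
$c{\left(U,k \right)} = -6 - 3 k$
$\left(x + F\right) \left(c{\left(-28 - 104,198 \right)} - 23799\right) = \left(9691 + 19881\right) \left(\left(-6 - 594\right) - 23799\right) = 29572 \left(\left(-6 - 594\right) - 23799\right) = 29572 \left(-600 - 23799\right) = 29572 \left(-24399\right) = -721527228$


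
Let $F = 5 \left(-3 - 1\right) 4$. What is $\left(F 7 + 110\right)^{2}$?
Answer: $202500$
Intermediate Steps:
$F = -80$ ($F = 5 \left(-4\right) 4 = \left(-20\right) 4 = -80$)
$\left(F 7 + 110\right)^{2} = \left(\left(-80\right) 7 + 110\right)^{2} = \left(-560 + 110\right)^{2} = \left(-450\right)^{2} = 202500$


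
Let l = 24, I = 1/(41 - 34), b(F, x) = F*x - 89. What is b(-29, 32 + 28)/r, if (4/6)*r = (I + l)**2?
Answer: -179242/85683 ≈ -2.0919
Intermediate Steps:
b(F, x) = -89 + F*x
I = 1/7 ≈ 0.14286
r = 85683/98 (r = 3*(1/7 + 24)**2/2 = 3*(169/7)**2/2 = (3/2)*(28561/49) = 85683/98 ≈ 874.32)
b(-29, 32 + 28)/r = (-89 - 29*(32 + 28))/(85683/98) = (-89 - 29*60)*(98/85683) = (-89 - 1740)*(98/85683) = -1829*98/85683 = -179242/85683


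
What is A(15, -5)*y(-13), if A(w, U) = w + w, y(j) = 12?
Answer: 360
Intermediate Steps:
A(w, U) = 2*w
A(15, -5)*y(-13) = (2*15)*12 = 30*12 = 360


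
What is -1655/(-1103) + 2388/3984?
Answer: 768957/366196 ≈ 2.0998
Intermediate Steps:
-1655/(-1103) + 2388/3984 = -1655*(-1/1103) + 2388*(1/3984) = 1655/1103 + 199/332 = 768957/366196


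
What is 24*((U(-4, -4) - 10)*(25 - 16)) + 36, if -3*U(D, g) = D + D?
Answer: -1548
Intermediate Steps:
U(D, g) = -2*D/3 (U(D, g) = -(D + D)/3 = -2*D/3)
24*((U(-4, -4) - 10)*(25 - 16)) + 36 = 24*((-⅔*(-4) - 10)*(25 - 16)) + 36 = 24*((8/3 - 10)*9) + 36 = 24*(-22/3*9) + 36 = 24*(-66) + 36 = -1584 + 36 = -1548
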